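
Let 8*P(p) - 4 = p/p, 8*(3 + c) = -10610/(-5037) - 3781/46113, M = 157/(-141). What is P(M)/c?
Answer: -20374665/89549023 ≈ -0.22753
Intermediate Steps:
M = -157/141 (M = 157*(-1/141) = -157/141 ≈ -1.1135)
c = -89549023/32599464 (c = -3 + (-10610/(-5037) - 3781/46113)/8 = -3 + (-10610*(-1/5037) - 3781*1/46113)/8 = -3 + (10610/5037 - 199/2427)/8 = -3 + (⅛)*(8249369/4074933) = -3 + 8249369/32599464 = -89549023/32599464 ≈ -2.7469)
P(p) = 5/8 (P(p) = ½ + (p/p)/8 = ½ + (⅛)*1 = ½ + ⅛ = 5/8)
P(M)/c = 5/(8*(-89549023/32599464)) = (5/8)*(-32599464/89549023) = -20374665/89549023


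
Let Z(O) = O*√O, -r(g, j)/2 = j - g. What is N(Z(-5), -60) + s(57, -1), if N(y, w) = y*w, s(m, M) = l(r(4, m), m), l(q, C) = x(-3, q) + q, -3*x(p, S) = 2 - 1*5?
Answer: -105 + 300*I*√5 ≈ -105.0 + 670.82*I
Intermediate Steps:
x(p, S) = 1 (x(p, S) = -(2 - 1*5)/3 = -(2 - 5)/3 = -⅓*(-3) = 1)
r(g, j) = -2*j + 2*g (r(g, j) = -2*(j - g) = -2*j + 2*g)
l(q, C) = 1 + q
s(m, M) = 9 - 2*m (s(m, M) = 1 + (-2*m + 2*4) = 1 + (-2*m + 8) = 1 + (8 - 2*m) = 9 - 2*m)
Z(O) = O^(3/2)
N(y, w) = w*y
N(Z(-5), -60) + s(57, -1) = -(-300)*I*√5 + (9 - 2*57) = -(-300)*I*√5 + (9 - 114) = 300*I*√5 - 105 = -105 + 300*I*√5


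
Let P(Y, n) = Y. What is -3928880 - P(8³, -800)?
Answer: -3929392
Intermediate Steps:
-3928880 - P(8³, -800) = -3928880 - 1*8³ = -3928880 - 1*512 = -3928880 - 512 = -3929392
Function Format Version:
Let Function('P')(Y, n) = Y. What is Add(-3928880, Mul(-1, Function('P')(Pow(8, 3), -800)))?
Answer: -3929392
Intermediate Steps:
Add(-3928880, Mul(-1, Function('P')(Pow(8, 3), -800))) = Add(-3928880, Mul(-1, Pow(8, 3))) = Add(-3928880, Mul(-1, 512)) = Add(-3928880, -512) = -3929392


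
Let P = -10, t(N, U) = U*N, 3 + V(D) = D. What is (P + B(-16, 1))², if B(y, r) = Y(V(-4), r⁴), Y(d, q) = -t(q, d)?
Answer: 9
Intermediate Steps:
V(D) = -3 + D
t(N, U) = N*U
Y(d, q) = -d*q (Y(d, q) = -q*d = -d*q)
B(y, r) = 7*r⁴ (B(y, r) = -(-3 - 4)*r⁴ = -1*(-7)*r⁴ = 7*r⁴)
(P + B(-16, 1))² = (-10 + 7*1⁴)² = (-10 + 7*1)² = (-10 + 7)² = (-3)² = 9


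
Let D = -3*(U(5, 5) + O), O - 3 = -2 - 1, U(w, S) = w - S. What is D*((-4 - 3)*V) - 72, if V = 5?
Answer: -72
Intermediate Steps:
O = 0 (O = 3 + (-2 - 1) = 3 - 3 = 0)
D = 0 (D = -3*((5 - 1*5) + 0) = -3*((5 - 5) + 0) = -3*(0 + 0) = -3*0 = 0)
D*((-4 - 3)*V) - 72 = 0*((-4 - 3)*5) - 72 = 0*(-7*5) - 72 = 0*(-35) - 72 = 0 - 72 = -72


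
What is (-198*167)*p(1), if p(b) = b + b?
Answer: -66132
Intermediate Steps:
p(b) = 2*b
(-198*167)*p(1) = (-198*167)*(2*1) = -33066*2 = -66132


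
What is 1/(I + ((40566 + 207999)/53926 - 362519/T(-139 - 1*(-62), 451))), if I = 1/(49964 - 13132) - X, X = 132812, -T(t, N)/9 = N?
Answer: -4030997835744/534986286022696847 ≈ -7.5348e-6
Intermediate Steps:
T(t, N) = -9*N
I = -4891731583/36832 (I = 1/(49964 - 13132) - 1*132812 = 1/36832 - 132812 = -4891731583/36832 ≈ -1.3281e+5)
1/(I + ((40566 + 207999)/53926 - 362519/T(-139 - 1*(-62), 451))) = 1/(-4891731583/36832 + ((40566 + 207999)/53926 - 362519/((-9*451)))) = 1/(-4891731583/36832 + (248565*(1/53926) - 362519/(-4059))) = 1/(-4891731583/36832 + (248565/53926 - 362519*(-1/4059))) = 1/(-4891731583/36832 + (248565/53926 + 362519/4059)) = 1/(-4891731583/36832 + 20558124929/218885634) = 1/(-534986286022696847/4030997835744) = -4030997835744/534986286022696847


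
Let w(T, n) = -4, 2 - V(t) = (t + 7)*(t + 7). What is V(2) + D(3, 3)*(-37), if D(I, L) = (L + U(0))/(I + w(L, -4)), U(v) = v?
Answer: 32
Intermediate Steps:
V(t) = 2 - (7 + t)² (V(t) = 2 - (t + 7)*(t + 7) = 2 - (7 + t)*(7 + t) = 2 - (7 + t)²)
D(I, L) = L/(-4 + I) (D(I, L) = (L + 0)/(I - 4) = L/(-4 + I))
V(2) + D(3, 3)*(-37) = (2 - (7 + 2)²) + (3/(-4 + 3))*(-37) = (2 - 1*9²) + (3/(-1))*(-37) = (2 - 1*81) + (3*(-1))*(-37) = (2 - 81) - 3*(-37) = -79 + 111 = 32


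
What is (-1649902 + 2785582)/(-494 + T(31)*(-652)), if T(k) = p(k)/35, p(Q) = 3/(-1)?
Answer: -19874400/7667 ≈ -2592.2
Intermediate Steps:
p(Q) = -3 (p(Q) = 3*(-1) = -3)
T(k) = -3/35
(-1649902 + 2785582)/(-494 + T(31)*(-652)) = (-1649902 + 2785582)/(-494 - 3/35*(-652)) = 1135680/(-494 + 1956/35) = 1135680/(-15334/35) = 1135680*(-35/15334) = -19874400/7667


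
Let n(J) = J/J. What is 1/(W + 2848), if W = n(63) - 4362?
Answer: -1/1513 ≈ -0.00066094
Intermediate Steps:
n(J) = 1
W = -4361 (W = 1 - 4362 = -4361)
1/(W + 2848) = 1/(-4361 + 2848) = 1/(-1513) = -1/1513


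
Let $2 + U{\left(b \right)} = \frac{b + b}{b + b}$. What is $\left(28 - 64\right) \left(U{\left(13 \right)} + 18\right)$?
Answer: $-612$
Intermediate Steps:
$U{\left(b \right)} = -1$ ($U{\left(b \right)} = -2 + \frac{b + b}{b + b} = -2 + \frac{2 b}{2 b} = -2 + 2 b \frac{1}{2 b} = -2 + 1 = -1$)
$\left(28 - 64\right) \left(U{\left(13 \right)} + 18\right) = \left(28 - 64\right) \left(-1 + 18\right) = \left(28 - 64\right) 17 = \left(-36\right) 17 = -612$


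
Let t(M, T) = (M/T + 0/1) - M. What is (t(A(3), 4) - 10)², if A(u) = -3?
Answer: 961/16 ≈ 60.063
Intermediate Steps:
t(M, T) = -M + M/T (t(M, T) = (M/T + 0*1) - M = (M/T + 0) - M = M/T - M = -M + M/T)
(t(A(3), 4) - 10)² = ((-1*(-3) - 3/4) - 10)² = ((3 - 3*¼) - 10)² = ((3 - ¾) - 10)² = (9/4 - 10)² = (-31/4)² = 961/16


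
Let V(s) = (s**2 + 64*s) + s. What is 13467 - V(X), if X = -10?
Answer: 14017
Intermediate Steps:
V(s) = s**2 + 65*s
13467 - V(X) = 13467 - (-10)*(65 - 10) = 13467 - (-10)*55 = 13467 - 1*(-550) = 13467 + 550 = 14017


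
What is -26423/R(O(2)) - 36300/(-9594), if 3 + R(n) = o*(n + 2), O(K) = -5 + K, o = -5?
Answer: -42238277/3198 ≈ -13208.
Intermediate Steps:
R(n) = -13 - 5*n (R(n) = -3 - 5*(n + 2) = -3 - 5*(2 + n) = -3 + (-10 - 5*n) = -13 - 5*n)
-26423/R(O(2)) - 36300/(-9594) = -26423/(-13 - 5*(-5 + 2)) - 36300/(-9594) = -26423/(-13 - 5*(-3)) - 36300*(-1/9594) = -26423/(-13 + 15) + 6050/1599 = -26423/2 + 6050/1599 = -42238277/3198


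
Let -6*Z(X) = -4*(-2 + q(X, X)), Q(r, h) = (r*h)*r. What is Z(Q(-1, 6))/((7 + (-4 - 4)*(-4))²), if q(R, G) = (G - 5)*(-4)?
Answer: -4/1521 ≈ -0.0026299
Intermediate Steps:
q(R, G) = 20 - 4*G (q(R, G) = (-5 + G)*(-4) = 20 - 4*G)
Q(r, h) = h*r² (Q(r, h) = (h*r)*r = h*r²)
Z(X) = 12 - 8*X/3 (Z(X) = -(-2)*(-2 + (20 - 4*X))/3 = -(-2)*(18 - 4*X)/3 = -(-72 + 16*X)/6 = 12 - 8*X/3)
Z(Q(-1, 6))/((7 + (-4 - 4)*(-4))²) = (12 - 16*(-1)²)/((7 + (-4 - 4)*(-4))²) = (12 - 16)/((7 - 8*(-4))²) = (12 - 8/3*6)/((7 + 32)²) = (12 - 16)/(39²) = -4/1521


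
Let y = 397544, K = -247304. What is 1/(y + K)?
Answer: 1/150240 ≈ 6.6560e-6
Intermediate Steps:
1/(y + K) = 1/(397544 - 247304) = 1/150240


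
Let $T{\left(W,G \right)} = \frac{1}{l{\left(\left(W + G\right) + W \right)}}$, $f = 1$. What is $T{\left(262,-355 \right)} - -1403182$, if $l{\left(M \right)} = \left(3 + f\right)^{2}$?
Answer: $\frac{22450913}{16} \approx 1.4032 \cdot 10^{6}$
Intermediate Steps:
$l{\left(M \right)} = 16$ ($l{\left(M \right)} = \left(3 + 1\right)^{2} = 4^{2} = 16$)
$T{\left(W,G \right)} = \frac{1}{16}$
$T{\left(262,-355 \right)} - -1403182 = \frac{1}{16} - -1403182 = \frac{1}{16} + 1403182 = \frac{22450913}{16}$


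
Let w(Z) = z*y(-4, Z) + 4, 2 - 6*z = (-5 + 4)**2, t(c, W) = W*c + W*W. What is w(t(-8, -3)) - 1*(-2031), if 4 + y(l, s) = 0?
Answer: 6103/3 ≈ 2034.3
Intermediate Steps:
t(c, W) = W**2 + W*c (t(c, W) = W*c + W**2 = W**2 + W*c)
y(l, s) = -4 (y(l, s) = -4 + 0 = -4)
z = 1/6 (z = 1/3 - (-5 + 4)**2/6 = 1/3 - 1/6*(-1)**2 = 1/3 - 1/6*1 = 1/3 - 1/6 = 1/6 ≈ 0.16667)
w(Z) = 10/3 (w(Z) = (1/6)*(-4) + 4 = -2/3 + 4 = 10/3)
w(t(-8, -3)) - 1*(-2031) = 10/3 - 1*(-2031) = 10/3 + 2031 = 6103/3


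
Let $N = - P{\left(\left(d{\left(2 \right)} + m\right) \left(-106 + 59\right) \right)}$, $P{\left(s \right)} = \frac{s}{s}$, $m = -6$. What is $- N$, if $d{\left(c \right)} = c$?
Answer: $1$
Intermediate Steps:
$P{\left(s \right)} = 1$
$N = -1$ ($N = \left(-1\right) 1 = -1$)
$- N = \left(-1\right) \left(-1\right) = 1$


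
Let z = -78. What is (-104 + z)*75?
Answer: -13650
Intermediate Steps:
(-104 + z)*75 = (-104 - 78)*75 = -182*75 = -13650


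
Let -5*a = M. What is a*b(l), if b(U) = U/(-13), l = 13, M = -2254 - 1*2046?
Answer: -860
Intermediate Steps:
M = -4300 (M = -2254 - 2046 = -4300)
a = 860 (a = -1/5*(-4300) = 860)
b(U) = -U/13 (b(U) = U*(-1/13) = -U/13)
a*b(l) = 860*(-1/13*13) = 860*(-1) = -860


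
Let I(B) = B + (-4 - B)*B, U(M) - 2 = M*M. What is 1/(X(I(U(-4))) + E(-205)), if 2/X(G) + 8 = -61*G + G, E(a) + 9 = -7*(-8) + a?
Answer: -11336/1791087 ≈ -0.0063291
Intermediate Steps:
U(M) = 2 + M² (U(M) = 2 + M*M = 2 + M²)
E(a) = 47 + a (E(a) = -9 + (-7*(-8) + a) = -9 + (56 + a) = 47 + a)
I(B) = B + B*(-4 - B)
X(G) = 2/(-8 - 60*G) (X(G) = 2/(-8 + (-61*G + G)) = 2/(-8 - 60*G))
1/(X(I(U(-4))) + E(-205)) = 1/(-1/(4 + 30*(-(2 + (-4)²)*(3 + (2 + (-4)²)))) + (47 - 205)) = 1/(-1/(4 + 30*(-(2 + 16)*(3 + (2 + 16)))) - 158) = 1/(-1/(4 + 30*(-1*18*(3 + 18))) - 158) = 1/(-1/(4 + 30*(-1*18*21)) - 158) = 1/(-1/(4 + 30*(-378)) - 158) = 1/(-1/(4 - 11340) - 158) = 1/(-1/(-11336) - 158) = 1/(-1*(-1/11336) - 158) = 1/(1/11336 - 158) = 1/(-1791087/11336) = -11336/1791087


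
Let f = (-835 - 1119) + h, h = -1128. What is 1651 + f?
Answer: -1431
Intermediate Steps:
f = -3082 (f = (-835 - 1119) - 1128 = -1954 - 1128 = -3082)
1651 + f = 1651 - 3082 = -1431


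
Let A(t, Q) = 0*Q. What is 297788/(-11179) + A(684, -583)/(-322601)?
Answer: -297788/11179 ≈ -26.638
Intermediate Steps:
A(t, Q) = 0
297788/(-11179) + A(684, -583)/(-322601) = 297788/(-11179) + 0/(-322601) = 297788*(-1/11179) + 0*(-1/322601) = -297788/11179 + 0 = -297788/11179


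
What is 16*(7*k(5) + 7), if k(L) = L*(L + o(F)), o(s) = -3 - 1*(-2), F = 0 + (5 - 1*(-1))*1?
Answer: 2352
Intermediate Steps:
F = 6 (F = 0 + (5 + 1)*1 = 0 + 6*1 = 0 + 6 = 6)
o(s) = -1 (o(s) = -3 + 2 = -1)
k(L) = L*(-1 + L) (k(L) = L*(L - 1) = L*(-1 + L))
16*(7*k(5) + 7) = 16*(7*(5*(-1 + 5)) + 7) = 16*(7*(5*4) + 7) = 16*(7*20 + 7) = 16*(140 + 7) = 16*147 = 2352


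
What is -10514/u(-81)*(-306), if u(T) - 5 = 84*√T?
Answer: 16086420/571561 - 2432266704*I/571561 ≈ 28.145 - 4255.5*I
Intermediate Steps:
u(T) = 5 + 84*√T
-10514/u(-81)*(-306) = -10514/(5 + 84*√(-81))*(-306) = -10514/(5 + 84*(9*I))*(-306) = -10514*(5 - 756*I)/571561*(-306) = 3217284*(5 - 756*I)/571561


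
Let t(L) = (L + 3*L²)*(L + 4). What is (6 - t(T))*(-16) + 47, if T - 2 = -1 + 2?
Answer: 3311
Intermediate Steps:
T = 3 (T = 2 + (-1 + 2) = 2 + 1 = 3)
t(L) = (4 + L)*(L + 3*L²) (t(L) = (L + 3*L²)*(4 + L) = (4 + L)*(L + 3*L²))
(6 - t(T))*(-16) + 47 = (6 - 3*(4 + 3*3² + 13*3))*(-16) + 47 = (6 - 3*(4 + 3*9 + 39))*(-16) + 47 = (6 - 3*(4 + 27 + 39))*(-16) + 47 = (6 - 3*70)*(-16) + 47 = (6 - 1*210)*(-16) + 47 = (6 - 210)*(-16) + 47 = -204*(-16) + 47 = 3264 + 47 = 3311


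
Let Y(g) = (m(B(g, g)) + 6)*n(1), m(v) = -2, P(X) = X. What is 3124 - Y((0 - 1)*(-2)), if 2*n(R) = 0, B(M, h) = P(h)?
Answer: 3124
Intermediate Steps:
B(M, h) = h
n(R) = 0 (n(R) = (1/2)*0 = 0)
Y(g) = 0 (Y(g) = (-2 + 6)*0 = 4*0 = 0)
3124 - Y((0 - 1)*(-2)) = 3124 - 1*0 = 3124 + 0 = 3124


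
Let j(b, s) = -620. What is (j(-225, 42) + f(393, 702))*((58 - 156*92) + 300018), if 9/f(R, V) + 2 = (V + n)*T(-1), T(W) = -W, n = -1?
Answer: -41274831868/233 ≈ -1.7715e+8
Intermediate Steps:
f(R, V) = 9/(-3 + V) (f(R, V) = 9/(-2 + (V - 1)*(-1*(-1))) = 9/(-2 + (-1 + V)*1) = 9/(-2 + (-1 + V)) = 9/(-3 + V))
(j(-225, 42) + f(393, 702))*((58 - 156*92) + 300018) = (-620 + 9/(-3 + 702))*((58 - 156*92) + 300018) = (-620 + 9/699)*((58 - 14352) + 300018) = (-620 + 9*(1/699))*(-14294 + 300018) = (-620 + 3/233)*285724 = -144457/233*285724 = -41274831868/233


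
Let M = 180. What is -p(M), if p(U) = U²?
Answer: -32400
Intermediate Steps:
-p(M) = -1*180² = -1*32400 = -32400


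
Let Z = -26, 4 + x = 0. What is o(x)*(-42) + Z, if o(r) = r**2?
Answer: -698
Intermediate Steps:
x = -4 (x = -4 + 0 = -4)
o(x)*(-42) + Z = (-4)**2*(-42) - 26 = 16*(-42) - 26 = -672 - 26 = -698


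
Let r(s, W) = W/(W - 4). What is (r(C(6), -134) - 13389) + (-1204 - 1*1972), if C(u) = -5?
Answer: -1142918/69 ≈ -16564.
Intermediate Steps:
r(s, W) = W/(-4 + W)
(r(C(6), -134) - 13389) + (-1204 - 1*1972) = (-134/(-4 - 134) - 13389) + (-1204 - 1*1972) = (-134/(-138) - 13389) + (-1204 - 1972) = (-134*(-1/138) - 13389) - 3176 = (67/69 - 13389) - 3176 = -923774/69 - 3176 = -1142918/69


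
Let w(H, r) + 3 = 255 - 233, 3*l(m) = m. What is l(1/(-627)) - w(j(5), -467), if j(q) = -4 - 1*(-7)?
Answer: -35740/1881 ≈ -19.001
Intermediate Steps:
l(m) = m/3
j(q) = 3 (j(q) = -4 + 7 = 3)
w(H, r) = 19 (w(H, r) = -3 + (255 - 233) = -3 + 22 = 19)
l(1/(-627)) - w(j(5), -467) = (1/3)/(-627) - 1*19 = (1/3)*(-1/627) - 19 = -1/1881 - 19 = -35740/1881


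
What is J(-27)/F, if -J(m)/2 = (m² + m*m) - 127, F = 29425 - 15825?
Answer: -1331/6800 ≈ -0.19574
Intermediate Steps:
F = 13600
J(m) = 254 - 4*m² (J(m) = -2*((m² + m*m) - 127) = -2*((m² + m²) - 127) = -2*(2*m² - 127) = -2*(-127 + 2*m²) = 254 - 4*m²)
J(-27)/F = (254 - 4*(-27)²)/13600 = (254 - 4*729)*(1/13600) = (254 - 2916)*(1/13600) = -2662*1/13600 = -1331/6800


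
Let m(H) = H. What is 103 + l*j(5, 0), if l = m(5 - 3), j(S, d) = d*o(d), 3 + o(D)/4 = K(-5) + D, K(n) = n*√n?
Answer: 103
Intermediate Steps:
K(n) = n^(3/2)
o(D) = -12 + 4*D - 20*I*√5 (o(D) = -12 + 4*((-5)^(3/2) + D) = -12 + 4*(-5*I*√5 + D) = -12 + 4*(D - 5*I*√5) = -12 + (4*D - 20*I*√5) = -12 + 4*D - 20*I*√5)
j(S, d) = d*(-12 + 4*d - 20*I*√5)
l = 2 (l = 5 - 3 = 2)
103 + l*j(5, 0) = 103 + 2*(4*0*(-3 + 0 - 5*I*√5)) = 103 + 2*(4*0*(-3 - 5*I*√5)) = 103 + 2*0 = 103 + 0 = 103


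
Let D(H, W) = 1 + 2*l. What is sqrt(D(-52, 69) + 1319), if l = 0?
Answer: 2*sqrt(330) ≈ 36.332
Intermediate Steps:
D(H, W) = 1 (D(H, W) = 1 + 2*0 = 1 + 0 = 1)
sqrt(D(-52, 69) + 1319) = sqrt(1 + 1319) = sqrt(1320) = 2*sqrt(330)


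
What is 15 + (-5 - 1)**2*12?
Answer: 447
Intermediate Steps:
15 + (-5 - 1)**2*12 = 15 + (-6)**2*12 = 15 + 36*12 = 15 + 432 = 447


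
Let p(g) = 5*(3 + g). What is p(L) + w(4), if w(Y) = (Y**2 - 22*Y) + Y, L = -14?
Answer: -123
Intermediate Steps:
w(Y) = Y**2 - 21*Y
p(g) = 15 + 5*g
p(L) + w(4) = (15 + 5*(-14)) + 4*(-21 + 4) = (15 - 70) + 4*(-17) = -55 - 68 = -123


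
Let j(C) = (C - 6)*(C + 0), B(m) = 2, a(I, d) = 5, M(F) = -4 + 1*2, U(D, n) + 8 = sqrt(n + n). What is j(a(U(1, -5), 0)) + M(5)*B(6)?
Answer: -9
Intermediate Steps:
U(D, n) = -8 + sqrt(2)*sqrt(n) (U(D, n) = -8 + sqrt(n + n) = -8 + sqrt(2*n) = -8 + sqrt(2)*sqrt(n))
M(F) = -2 (M(F) = -4 + 2 = -2)
j(C) = C*(-6 + C) (j(C) = (-6 + C)*C = C*(-6 + C))
j(a(U(1, -5), 0)) + M(5)*B(6) = 5*(-6 + 5) - 2*2 = 5*(-1) - 4 = -5 - 4 = -9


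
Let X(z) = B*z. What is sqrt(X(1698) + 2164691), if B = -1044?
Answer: sqrt(391979) ≈ 626.08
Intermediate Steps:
X(z) = -1044*z
sqrt(X(1698) + 2164691) = sqrt(-1044*1698 + 2164691) = sqrt(-1772712 + 2164691) = sqrt(391979)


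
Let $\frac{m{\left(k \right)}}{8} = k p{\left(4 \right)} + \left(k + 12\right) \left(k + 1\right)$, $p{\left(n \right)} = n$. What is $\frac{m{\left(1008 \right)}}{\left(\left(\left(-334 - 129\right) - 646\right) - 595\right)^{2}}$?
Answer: $\frac{86101}{30246} \approx 2.8467$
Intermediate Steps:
$m{\left(k \right)} = 32 k + 8 \left(1 + k\right) \left(12 + k\right)$ ($m{\left(k \right)} = 8 \left(k 4 + \left(k + 12\right) \left(k + 1\right)\right) = 8 \left(4 k + \left(12 + k\right) \left(1 + k\right)\right) = 8 \left(4 k + \left(1 + k\right) \left(12 + k\right)\right) = 32 k + 8 \left(1 + k\right) \left(12 + k\right)$)
$\frac{m{\left(1008 \right)}}{\left(\left(\left(-334 - 129\right) - 646\right) - 595\right)^{2}} = \frac{96 + 8 \cdot 1008^{2} + 136 \cdot 1008}{\left(\left(\left(-334 - 129\right) - 646\right) - 595\right)^{2}} = \frac{96 + 8 \cdot 1016064 + 137088}{\left(\left(\left(-334 - 129\right) - 646\right) - 595\right)^{2}} = \frac{96 + 8128512 + 137088}{\left(\left(-463 - 646\right) - 595\right)^{2}} = \frac{8265696}{\left(-1109 - 595\right)^{2}} = \frac{8265696}{\left(-1704\right)^{2}} = \frac{8265696}{2903616} = 8265696 \cdot \frac{1}{2903616} = \frac{86101}{30246}$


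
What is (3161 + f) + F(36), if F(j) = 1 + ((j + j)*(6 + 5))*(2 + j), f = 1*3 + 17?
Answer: 33278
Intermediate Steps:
f = 20 (f = 3 + 17 = 20)
F(j) = 1 + 22*j*(2 + j) (F(j) = 1 + ((2*j)*11)*(2 + j) = 1 + (22*j)*(2 + j) = 1 + 22*j*(2 + j))
(3161 + f) + F(36) = (3161 + 20) + (1 + 22*36² + 44*36) = 3181 + (1 + 22*1296 + 1584) = 3181 + (1 + 28512 + 1584) = 3181 + 30097 = 33278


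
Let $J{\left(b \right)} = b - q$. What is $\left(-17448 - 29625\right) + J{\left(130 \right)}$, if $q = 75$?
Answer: $-47018$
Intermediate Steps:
$J{\left(b \right)} = -75 + b$ ($J{\left(b \right)} = b - 75 = -75 + b$)
$\left(-17448 - 29625\right) + J{\left(130 \right)} = \left(-17448 - 29625\right) + \left(-75 + 130\right) = -47073 + 55 = -47018$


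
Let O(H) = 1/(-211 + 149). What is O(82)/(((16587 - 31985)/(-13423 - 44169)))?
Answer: -14398/238669 ≈ -0.060326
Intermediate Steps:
O(H) = -1/62 (O(H) = 1/(-62) = -1/62)
O(82)/(((16587 - 31985)/(-13423 - 44169))) = -(-13423 - 44169)/(16587 - 31985)/62 = -1/(62*((-15398/(-57592)))) = -1/(62*((-15398*(-1/57592)))) = -1/(62*7699/28796) = -1/62*28796/7699 = -14398/238669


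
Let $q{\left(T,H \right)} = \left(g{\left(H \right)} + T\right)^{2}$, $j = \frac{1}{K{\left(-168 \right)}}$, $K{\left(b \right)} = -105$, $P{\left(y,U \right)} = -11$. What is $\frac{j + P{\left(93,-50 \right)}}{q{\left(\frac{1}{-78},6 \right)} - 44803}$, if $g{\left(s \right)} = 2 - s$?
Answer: $\frac{2344368}{9536921905} \approx 0.00024582$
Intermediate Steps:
$j = - \frac{1}{105}$ ($j = \frac{1}{-105} = - \frac{1}{105} \approx -0.0095238$)
$q{\left(T,H \right)} = \left(2 + T - H\right)^{2}$ ($q{\left(T,H \right)} = \left(\left(2 - H\right) + T\right)^{2} = \left(2 + T - H\right)^{2}$)
$\frac{j + P{\left(93,-50 \right)}}{q{\left(\frac{1}{-78},6 \right)} - 44803} = \frac{- \frac{1}{105} - 11}{\left(2 + \frac{1}{-78} - 6\right)^{2} - 44803} = - \frac{1156}{105 \left(\left(2 - \frac{1}{78} - 6\right)^{2} - 44803\right)} = - \frac{1156}{105 \left(\left(- \frac{313}{78}\right)^{2} - 44803\right)} = - \frac{1156}{105 \left(\frac{97969}{6084} - 44803\right)} = - \frac{1156}{105 \left(- \frac{272483483}{6084}\right)} = \left(- \frac{1156}{105}\right) \left(- \frac{6084}{272483483}\right) = \frac{2344368}{9536921905}$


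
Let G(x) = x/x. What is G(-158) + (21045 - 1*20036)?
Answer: 1010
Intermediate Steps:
G(x) = 1
G(-158) + (21045 - 1*20036) = 1 + (21045 - 1*20036) = 1 + (21045 - 20036) = 1 + 1009 = 1010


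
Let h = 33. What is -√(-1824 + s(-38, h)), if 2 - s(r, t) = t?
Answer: -I*√1855 ≈ -43.07*I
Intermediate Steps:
s(r, t) = 2 - t
-√(-1824 + s(-38, h)) = -√(-1824 + (2 - 1*33)) = -√(-1824 + (2 - 33)) = -√(-1824 - 31) = -√(-1855) = -I*√1855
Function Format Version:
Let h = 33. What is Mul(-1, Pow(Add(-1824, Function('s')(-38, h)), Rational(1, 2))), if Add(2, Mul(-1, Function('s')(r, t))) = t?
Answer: Mul(-1, I, Pow(1855, Rational(1, 2))) ≈ Mul(-43.070, I)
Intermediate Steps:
Function('s')(r, t) = Add(2, Mul(-1, t))
Mul(-1, Pow(Add(-1824, Function('s')(-38, h)), Rational(1, 2))) = Mul(-1, Pow(Add(-1824, Add(2, Mul(-1, 33))), Rational(1, 2))) = Mul(-1, Pow(Add(-1824, Add(2, -33)), Rational(1, 2))) = Mul(-1, Pow(Add(-1824, -31), Rational(1, 2))) = Mul(-1, Pow(-1855, Rational(1, 2))) = Mul(-1, Mul(I, Pow(1855, Rational(1, 2)))) = Mul(-1, I, Pow(1855, Rational(1, 2)))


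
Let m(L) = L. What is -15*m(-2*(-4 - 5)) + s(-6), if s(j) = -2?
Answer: -272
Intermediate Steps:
-15*m(-2*(-4 - 5)) + s(-6) = -(-30)*(-4 - 5) - 2 = -(-30)*(-9) - 2 = -15*18 - 2 = -270 - 2 = -272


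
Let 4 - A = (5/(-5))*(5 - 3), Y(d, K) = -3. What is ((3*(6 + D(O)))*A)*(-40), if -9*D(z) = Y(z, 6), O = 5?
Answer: -4560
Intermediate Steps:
D(z) = ⅓ (D(z) = -⅑*(-3) = ⅓)
A = 6 (A = 4 - 5/(-5)*(5 - 3) = 4 - 5*(-⅕)*2 = 4 - (-1)*2 = 4 - 1*(-2) = 4 + 2 = 6)
((3*(6 + D(O)))*A)*(-40) = ((3*(6 + ⅓))*6)*(-40) = ((3*(19/3))*6)*(-40) = (19*6)*(-40) = 114*(-40) = -4560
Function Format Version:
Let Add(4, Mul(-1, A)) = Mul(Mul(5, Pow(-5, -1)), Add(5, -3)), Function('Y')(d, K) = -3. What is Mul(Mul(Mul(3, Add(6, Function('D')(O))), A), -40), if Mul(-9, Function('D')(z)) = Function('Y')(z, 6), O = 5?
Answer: -4560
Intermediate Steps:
Function('D')(z) = Rational(1, 3) (Function('D')(z) = Mul(Rational(-1, 9), -3) = Rational(1, 3))
A = 6 (A = Add(4, Mul(-1, Mul(Mul(5, Pow(-5, -1)), Add(5, -3)))) = Add(4, Mul(-1, Mul(Mul(5, Rational(-1, 5)), 2))) = Add(4, Mul(-1, Mul(-1, 2))) = Add(4, Mul(-1, -2)) = Add(4, 2) = 6)
Mul(Mul(Mul(3, Add(6, Function('D')(O))), A), -40) = Mul(Mul(Mul(3, Add(6, Rational(1, 3))), 6), -40) = Mul(Mul(Mul(3, Rational(19, 3)), 6), -40) = Mul(Mul(19, 6), -40) = Mul(114, -40) = -4560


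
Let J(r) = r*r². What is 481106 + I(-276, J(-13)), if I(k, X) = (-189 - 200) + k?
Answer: 480441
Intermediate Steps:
J(r) = r³
I(k, X) = -389 + k
481106 + I(-276, J(-13)) = 481106 + (-389 - 276) = 481106 - 665 = 480441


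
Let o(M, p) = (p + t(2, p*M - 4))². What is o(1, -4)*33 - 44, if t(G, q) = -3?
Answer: 1573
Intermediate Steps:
o(M, p) = (-3 + p)² (o(M, p) = (p - 3)² = (-3 + p)²)
o(1, -4)*33 - 44 = (-3 - 4)²*33 - 44 = (-7)²*33 - 44 = 49*33 - 44 = 1617 - 44 = 1573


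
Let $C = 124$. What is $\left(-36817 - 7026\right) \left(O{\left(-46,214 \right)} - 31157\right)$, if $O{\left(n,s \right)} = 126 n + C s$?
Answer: $456712531$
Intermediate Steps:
$O{\left(n,s \right)} = 124 s + 126 n$ ($O{\left(n,s \right)} = 126 n + 124 s = 124 s + 126 n$)
$\left(-36817 - 7026\right) \left(O{\left(-46,214 \right)} - 31157\right) = \left(-36817 - 7026\right) \left(\left(124 \cdot 214 + 126 \left(-46\right)\right) - 31157\right) = - 43843 \left(\left(26536 - 5796\right) - 31157\right) = - 43843 \left(20740 - 31157\right) = \left(-43843\right) \left(-10417\right) = 456712531$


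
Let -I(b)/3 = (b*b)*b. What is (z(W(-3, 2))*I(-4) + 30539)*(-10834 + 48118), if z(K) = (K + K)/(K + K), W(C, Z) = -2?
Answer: 1145774604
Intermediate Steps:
I(b) = -3*b**3 (I(b) = -3*b*b*b = -3*b**2*b = -3*b**3)
z(K) = 1 (z(K) = (2*K)/((2*K)) = (2*K)*(1/(2*K)) = 1)
(z(W(-3, 2))*I(-4) + 30539)*(-10834 + 48118) = (1*(-3*(-4)**3) + 30539)*(-10834 + 48118) = (1*(-3*(-64)) + 30539)*37284 = (1*192 + 30539)*37284 = (192 + 30539)*37284 = 30731*37284 = 1145774604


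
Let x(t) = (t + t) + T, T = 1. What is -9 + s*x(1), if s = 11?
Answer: 24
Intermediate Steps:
x(t) = 1 + 2*t (x(t) = (t + t) + 1 = 2*t + 1 = 1 + 2*t)
-9 + s*x(1) = -9 + 11*(1 + 2*1) = -9 + 11*(1 + 2) = -9 + 11*3 = -9 + 33 = 24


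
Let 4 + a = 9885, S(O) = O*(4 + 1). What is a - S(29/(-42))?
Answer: 415147/42 ≈ 9884.5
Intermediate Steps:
S(O) = 5*O (S(O) = O*5 = 5*O)
a = 9881 (a = -4 + 9885 = 9881)
a - S(29/(-42)) = 9881 - 5*29/(-42) = 9881 - 5*29*(-1/42) = 9881 - 5*(-29)/42 = 9881 - 1*(-145/42) = 9881 + 145/42 = 415147/42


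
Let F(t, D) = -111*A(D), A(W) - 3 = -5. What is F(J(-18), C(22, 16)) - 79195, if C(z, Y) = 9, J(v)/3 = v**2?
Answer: -78973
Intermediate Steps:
A(W) = -2 (A(W) = 3 - 5 = -2)
J(v) = 3*v**2
F(t, D) = 222 (F(t, D) = -111*(-2) = 222)
F(J(-18), C(22, 16)) - 79195 = 222 - 79195 = -78973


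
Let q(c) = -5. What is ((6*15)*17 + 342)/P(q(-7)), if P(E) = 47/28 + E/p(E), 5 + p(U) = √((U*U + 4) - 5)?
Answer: 13051584/29203 - 4892160*√6/29203 ≈ 36.581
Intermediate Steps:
p(U) = -5 + √(-1 + U²) (p(U) = -5 + √((U*U + 4) - 5) = -5 + √((U² + 4) - 5) = -5 + √((4 + U²) - 5) = -5 + √(-1 + U²))
P(E) = 47/28 + E/(-5 + √(-1 + E²))
((6*15)*17 + 342)/P(q(-7)) = ((6*15)*17 + 342)/(47/28 - 5/(-5 + √(-1 + (-5)²))) = (90*17 + 342)/(47/28 - 5/(-5 + √(-1 + 25))) = (1530 + 342)/(47/28 - 5/(-5 + √24)) = 1872/(47/28 - 5/(-5 + 2*√6))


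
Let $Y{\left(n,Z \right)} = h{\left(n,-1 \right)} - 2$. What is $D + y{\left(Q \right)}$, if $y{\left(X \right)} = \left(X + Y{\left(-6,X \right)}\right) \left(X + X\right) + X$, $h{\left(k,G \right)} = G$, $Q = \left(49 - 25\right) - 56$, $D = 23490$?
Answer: $25698$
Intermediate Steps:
$Q = -32$ ($Q = 24 - 56 = -32$)
$Y{\left(n,Z \right)} = -3$ ($Y{\left(n,Z \right)} = -1 - 2 = -3$)
$y{\left(X \right)} = X + 2 X \left(-3 + X\right)$ ($y{\left(X \right)} = \left(X - 3\right) \left(X + X\right) + X = \left(-3 + X\right) 2 X + X = 2 X \left(-3 + X\right) + X = X + 2 X \left(-3 + X\right)$)
$D + y{\left(Q \right)} = 23490 - 32 \left(-5 + 2 \left(-32\right)\right) = 23490 - 32 \left(-5 - 64\right) = 23490 - -2208 = 23490 + 2208 = 25698$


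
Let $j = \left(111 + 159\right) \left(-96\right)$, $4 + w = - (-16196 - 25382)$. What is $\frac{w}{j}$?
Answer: $- \frac{6929}{4320} \approx -1.6039$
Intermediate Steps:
$w = 41574$ ($w = -4 - \left(-16196 - 25382\right) = -4 - -41578 = -4 + 41578 = 41574$)
$j = -25920$ ($j = 270 \left(-96\right) = -25920$)
$\frac{w}{j} = \frac{41574}{-25920} = 41574 \left(- \frac{1}{25920}\right) = - \frac{6929}{4320}$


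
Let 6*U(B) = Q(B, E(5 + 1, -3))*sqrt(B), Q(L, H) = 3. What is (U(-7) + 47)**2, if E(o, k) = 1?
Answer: (94 + I*sqrt(7))**2/4 ≈ 2207.3 + 124.35*I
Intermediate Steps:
U(B) = sqrt(B)/2 (U(B) = (3*sqrt(B))/6 = sqrt(B)/2)
(U(-7) + 47)**2 = (sqrt(-7)/2 + 47)**2 = ((I*sqrt(7))/2 + 47)**2 = (I*sqrt(7)/2 + 47)**2 = (47 + I*sqrt(7)/2)**2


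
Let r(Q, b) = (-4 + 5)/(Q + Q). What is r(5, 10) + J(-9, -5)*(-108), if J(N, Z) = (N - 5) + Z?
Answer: 20521/10 ≈ 2052.1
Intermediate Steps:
r(Q, b) = 1/(2*Q)
J(N, Z) = -5 + N + Z (J(N, Z) = (-5 + N) + Z = -5 + N + Z)
r(5, 10) + J(-9, -5)*(-108) = (½)/5 + (-5 - 9 - 5)*(-108) = (½)*(⅕) - 19*(-108) = ⅒ + 2052 = 20521/10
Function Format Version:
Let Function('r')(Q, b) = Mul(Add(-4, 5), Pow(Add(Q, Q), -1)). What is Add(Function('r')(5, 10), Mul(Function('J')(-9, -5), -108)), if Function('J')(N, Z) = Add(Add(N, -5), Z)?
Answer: Rational(20521, 10) ≈ 2052.1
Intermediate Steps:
Function('r')(Q, b) = Mul(Rational(1, 2), Pow(Q, -1)) (Function('r')(Q, b) = Mul(1, Pow(Mul(2, Q), -1)) = Mul(1, Mul(Rational(1, 2), Pow(Q, -1))) = Mul(Rational(1, 2), Pow(Q, -1)))
Function('J')(N, Z) = Add(-5, N, Z) (Function('J')(N, Z) = Add(Add(-5, N), Z) = Add(-5, N, Z))
Add(Function('r')(5, 10), Mul(Function('J')(-9, -5), -108)) = Add(Mul(Rational(1, 2), Pow(5, -1)), Mul(Add(-5, -9, -5), -108)) = Add(Mul(Rational(1, 2), Rational(1, 5)), Mul(-19, -108)) = Add(Rational(1, 10), 2052) = Rational(20521, 10)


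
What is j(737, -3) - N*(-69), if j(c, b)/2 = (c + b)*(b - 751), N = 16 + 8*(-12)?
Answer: -1112392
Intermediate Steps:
N = -80 (N = 16 - 96 = -80)
j(c, b) = 2*(-751 + b)*(b + c) (j(c, b) = 2*((c + b)*(b - 751)) = 2*((b + c)*(-751 + b)) = 2*((-751 + b)*(b + c)) = 2*(-751 + b)*(b + c))
j(737, -3) - N*(-69) = (-1502*(-3) - 1502*737 + 2*(-3)**2 + 2*(-3)*737) - (-80)*(-69) = (4506 - 1106974 + 2*9 - 4422) - 1*5520 = (4506 - 1106974 + 18 - 4422) - 5520 = -1106872 - 5520 = -1112392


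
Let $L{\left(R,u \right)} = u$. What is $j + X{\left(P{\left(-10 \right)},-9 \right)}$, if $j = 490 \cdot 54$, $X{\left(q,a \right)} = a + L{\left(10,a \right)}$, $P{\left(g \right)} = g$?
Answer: $26442$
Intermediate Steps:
$X{\left(q,a \right)} = 2 a$ ($X{\left(q,a \right)} = a + a = 2 a$)
$j = 26460$
$j + X{\left(P{\left(-10 \right)},-9 \right)} = 26460 + 2 \left(-9\right) = 26460 - 18 = 26442$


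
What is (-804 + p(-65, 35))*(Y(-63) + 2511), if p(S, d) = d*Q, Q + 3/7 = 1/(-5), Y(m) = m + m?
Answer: -1970010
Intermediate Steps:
Y(m) = 2*m
Q = -22/35 (Q = -3/7 + 1/(-5) = -3/7 - ⅕ = -22/35 ≈ -0.62857)
p(S, d) = -22*d/35 (p(S, d) = d*(-22/35) = -22*d/35)
(-804 + p(-65, 35))*(Y(-63) + 2511) = (-804 - 22/35*35)*(2*(-63) + 2511) = (-804 - 22)*(-126 + 2511) = -826*2385 = -1970010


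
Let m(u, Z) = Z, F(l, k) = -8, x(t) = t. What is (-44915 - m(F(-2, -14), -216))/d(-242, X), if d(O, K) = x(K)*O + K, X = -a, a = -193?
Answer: 44699/46513 ≈ 0.96100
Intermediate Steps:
X = 193 (X = -1*(-193) = 193)
d(O, K) = K + K*O (d(O, K) = K*O + K = K + K*O)
(-44915 - m(F(-2, -14), -216))/d(-242, X) = (-44915 - 1*(-216))/((193*(1 - 242))) = (-44915 + 216)/((193*(-241))) = -44699/(-46513) = -44699*(-1/46513) = 44699/46513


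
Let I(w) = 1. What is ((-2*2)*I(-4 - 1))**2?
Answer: 16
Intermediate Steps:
((-2*2)*I(-4 - 1))**2 = (-2*2*1)**2 = (-4*1)**2 = (-4)**2 = 16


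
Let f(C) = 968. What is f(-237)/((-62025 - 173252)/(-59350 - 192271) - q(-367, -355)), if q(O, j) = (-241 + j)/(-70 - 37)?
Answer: -26061896696/124791477 ≈ -208.84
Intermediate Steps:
q(O, j) = 241/107 - j/107 (q(O, j) = (-241 + j)/(-107) = (-241 + j)*(-1/107) = 241/107 - j/107)
f(-237)/((-62025 - 173252)/(-59350 - 192271) - q(-367, -355)) = 968/((-62025 - 173252)/(-59350 - 192271) - (241/107 - 1/107*(-355))) = 968/(-235277/(-251621) - (241/107 + 355/107)) = 968/(-235277*(-1/251621) - 1*596/107) = 968/(235277/251621 - 596/107) = 968/(-124791477/26923447) = 968*(-26923447/124791477) = -26061896696/124791477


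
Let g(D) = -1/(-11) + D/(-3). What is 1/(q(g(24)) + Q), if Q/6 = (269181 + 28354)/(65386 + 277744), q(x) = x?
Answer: -377443/1021500 ≈ -0.36950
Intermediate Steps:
g(D) = 1/11 - D/3 (g(D) = -1*(-1/11) + D*(-1/3) = 1/11 - D/3)
Q = 178521/34313 (Q = 6*((269181 + 28354)/(65386 + 277744)) = 6*(297535/343130) = 6*(297535*(1/343130)) = 6*(59507/68626) = 178521/34313 ≈ 5.2027)
1/(q(g(24)) + Q) = 1/((1/11 - 1/3*24) + 178521/34313) = 1/((1/11 - 8) + 178521/34313) = 1/(-87/11 + 178521/34313) = 1/(-1021500/377443) = -377443/1021500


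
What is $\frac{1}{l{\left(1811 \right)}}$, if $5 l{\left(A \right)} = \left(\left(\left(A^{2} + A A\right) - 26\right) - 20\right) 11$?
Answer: $\frac{5}{72153356} \approx 6.9297 \cdot 10^{-8}$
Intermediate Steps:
$l{\left(A \right)} = - \frac{506}{5} + \frac{22 A^{2}}{5}$ ($l{\left(A \right)} = \frac{\left(\left(\left(A^{2} + A A\right) - 26\right) - 20\right) 11}{5} = \frac{\left(\left(\left(A^{2} + A^{2}\right) - 26\right) - 20\right) 11}{5} = \frac{\left(\left(2 A^{2} - 26\right) - 20\right) 11}{5} = \frac{\left(\left(-26 + 2 A^{2}\right) - 20\right) 11}{5} = \frac{\left(-46 + 2 A^{2}\right) 11}{5} = \frac{-506 + 22 A^{2}}{5} = - \frac{506}{5} + \frac{22 A^{2}}{5}$)
$\frac{1}{l{\left(1811 \right)}} = \frac{1}{- \frac{506}{5} + \frac{22 \cdot 1811^{2}}{5}} = \frac{1}{- \frac{506}{5} + \frac{22}{5} \cdot 3279721} = \frac{1}{- \frac{506}{5} + \frac{72153862}{5}} = \frac{1}{\frac{72153356}{5}} = \frac{5}{72153356}$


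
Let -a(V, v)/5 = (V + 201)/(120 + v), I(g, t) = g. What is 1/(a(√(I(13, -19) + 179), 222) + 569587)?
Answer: 22206943386/12648721005154067 + 4560*√3/12648721005154067 ≈ 1.7557e-6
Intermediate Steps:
a(V, v) = -5*(201 + V)/(120 + v) (a(V, v) = -5*(V + 201)/(120 + v) = -5*(201 + V)/(120 + v))
1/(a(√(I(13, -19) + 179), 222) + 569587) = 1/(5*(-201 - √(13 + 179))/(120 + 222) + 569587) = 1/(5*(-201 - √192)/342 + 569587) = 1/(5*(1/342)*(-201 - 8*√3) + 569587) = 1/((-335/114 - 20*√3/171) + 569587) = 1/(64932583/114 - 20*√3/171)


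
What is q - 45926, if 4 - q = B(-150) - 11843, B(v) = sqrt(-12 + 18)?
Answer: -34079 - sqrt(6) ≈ -34081.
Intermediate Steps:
B(v) = sqrt(6)
q = 11847 - sqrt(6) (q = 4 - (sqrt(6) - 11843) = 4 - (-11843 + sqrt(6)) = 4 + (11843 - sqrt(6)) = 11847 - sqrt(6) ≈ 11845.)
q - 45926 = (11847 - sqrt(6)) - 45926 = -34079 - sqrt(6)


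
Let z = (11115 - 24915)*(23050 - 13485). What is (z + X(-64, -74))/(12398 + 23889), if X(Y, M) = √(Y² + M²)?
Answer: -131997000/36287 + 2*√2393/36287 ≈ -3637.6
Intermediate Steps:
z = -131997000 (z = -13800*9565 = -131997000)
X(Y, M) = √(M² + Y²)
(z + X(-64, -74))/(12398 + 23889) = (-131997000 + √((-74)² + (-64)²))/(12398 + 23889) = (-131997000 + √(5476 + 4096))/36287 = (-131997000 + √9572)*(1/36287) = (-131997000 + 2*√2393)*(1/36287) = -131997000/36287 + 2*√2393/36287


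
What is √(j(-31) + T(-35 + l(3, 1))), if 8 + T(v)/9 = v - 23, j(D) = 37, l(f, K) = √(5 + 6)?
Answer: √(-557 + 9*√11) ≈ 22.96*I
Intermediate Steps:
l(f, K) = √11
T(v) = -279 + 9*v (T(v) = -72 + 9*(v - 23) = -72 + 9*(-23 + v) = -72 + (-207 + 9*v) = -279 + 9*v)
√(j(-31) + T(-35 + l(3, 1))) = √(37 + (-279 + 9*(-35 + √11))) = √(37 + (-279 + (-315 + 9*√11))) = √(37 + (-594 + 9*√11)) = √(-557 + 9*√11)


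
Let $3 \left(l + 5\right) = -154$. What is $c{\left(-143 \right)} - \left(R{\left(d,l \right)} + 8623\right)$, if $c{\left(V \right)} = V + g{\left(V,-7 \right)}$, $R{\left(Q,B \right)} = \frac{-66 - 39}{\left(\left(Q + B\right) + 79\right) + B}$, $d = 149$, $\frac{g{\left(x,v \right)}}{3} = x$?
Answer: $- \frac{3181155}{346} \approx -9194.1$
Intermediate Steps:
$l = - \frac{169}{3}$ ($l = -5 + \frac{1}{3} \left(-154\right) = -5 - \frac{154}{3} = - \frac{169}{3} \approx -56.333$)
$g{\left(x,v \right)} = 3 x$
$R{\left(Q,B \right)} = - \frac{105}{79 + Q + 2 B}$ ($R{\left(Q,B \right)} = - \frac{105}{\left(\left(B + Q\right) + 79\right) + B} = - \frac{105}{\left(79 + B + Q\right) + B} = - \frac{105}{79 + Q + 2 B}$)
$c{\left(V \right)} = 4 V$ ($c{\left(V \right)} = V + 3 V = 4 V$)
$c{\left(-143 \right)} - \left(R{\left(d,l \right)} + 8623\right) = 4 \left(-143\right) - \left(- \frac{105}{79 + 149 + 2 \left(- \frac{169}{3}\right)} + 8623\right) = -572 - \left(- \frac{105}{79 + 149 - \frac{338}{3}} + 8623\right) = -572 - \left(- \frac{105}{\frac{346}{3}} + 8623\right) = -572 - \left(\left(-105\right) \frac{3}{346} + 8623\right) = -572 - \left(- \frac{315}{346} + 8623\right) = -572 - \frac{2983243}{346} = - \frac{3181155}{346}$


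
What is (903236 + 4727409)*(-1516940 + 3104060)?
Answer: 8936509292400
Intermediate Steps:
(903236 + 4727409)*(-1516940 + 3104060) = 5630645*1587120 = 8936509292400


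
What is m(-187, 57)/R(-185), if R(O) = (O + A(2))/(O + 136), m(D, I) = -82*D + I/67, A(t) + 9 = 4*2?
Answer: 50344315/12462 ≈ 4039.8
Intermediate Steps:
A(t) = -1 (A(t) = -9 + 4*2 = -9 + 8 = -1)
m(D, I) = -82*D + I/67 (m(D, I) = -82*D + I*(1/67) = -82*D + I/67)
R(O) = (-1 + O)/(136 + O) (R(O) = (O - 1)/(O + 136) = (-1 + O)/(136 + O))
m(-187, 57)/R(-185) = (-82*(-187) + (1/67)*57)/(((-1 - 185)/(136 - 185))) = (15334 + 57/67)/((-186/(-49))) = 1027435/(67*((-1/49*(-186)))) = 1027435/(67*(186/49)) = (1027435/67)*(49/186) = 50344315/12462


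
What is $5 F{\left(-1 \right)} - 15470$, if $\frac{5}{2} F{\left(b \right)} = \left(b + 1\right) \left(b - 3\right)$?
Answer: $-15470$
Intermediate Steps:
$F{\left(b \right)} = \frac{2 \left(1 + b\right) \left(-3 + b\right)}{5}$ ($F{\left(b \right)} = \frac{2 \left(b + 1\right) \left(b - 3\right)}{5} = \frac{2 \left(1 + b\right) \left(-3 + b\right)}{5}$)
$5 F{\left(-1 \right)} - 15470 = 5 \left(- \frac{6}{5} - - \frac{4}{5} + \frac{2 \left(-1\right)^{2}}{5}\right) - 15470 = 5 \left(- \frac{6}{5} + \frac{4}{5} + \frac{2}{5} \cdot 1\right) - 15470 = 5 \left(- \frac{6}{5} + \frac{4}{5} + \frac{2}{5}\right) - 15470 = 5 \cdot 0 - 15470 = 0 - 15470 = -15470$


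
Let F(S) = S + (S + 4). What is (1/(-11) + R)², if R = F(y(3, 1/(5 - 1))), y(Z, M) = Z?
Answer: 11881/121 ≈ 98.190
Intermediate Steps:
F(S) = 4 + 2*S (F(S) = S + (4 + S) = 4 + 2*S)
R = 10 (R = 4 + 2*3 = 4 + 6 = 10)
(1/(-11) + R)² = (1/(-11) + 10)² = (-1/11 + 10)² = (109/11)² = 11881/121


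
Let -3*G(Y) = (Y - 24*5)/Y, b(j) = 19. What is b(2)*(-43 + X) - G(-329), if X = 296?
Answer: 4744958/987 ≈ 4807.5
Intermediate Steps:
G(Y) = -(-120 + Y)/(3*Y) (G(Y) = -(Y - 24*5)/(3*Y) = -(Y - 1*120)/(3*Y) = -(Y - 120)/(3*Y) = -(-120 + Y)/(3*Y))
b(2)*(-43 + X) - G(-329) = 19*(-43 + 296) - (120 - 1*(-329))/(3*(-329)) = 19*253 - (-1)*(120 + 329)/(3*329) = 4807 - (-1)*449/(3*329) = 4807 - 1*(-449/987) = 4807 + 449/987 = 4744958/987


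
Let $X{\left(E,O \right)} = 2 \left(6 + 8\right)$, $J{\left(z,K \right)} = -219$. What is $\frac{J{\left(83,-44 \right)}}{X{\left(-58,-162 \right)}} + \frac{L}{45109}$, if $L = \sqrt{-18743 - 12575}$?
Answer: $- \frac{219}{28} + \frac{i \sqrt{31318}}{45109} \approx -7.8214 + 0.0039231 i$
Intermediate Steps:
$L = i \sqrt{31318}$ ($L = \sqrt{-31318} = i \sqrt{31318} \approx 176.97 i$)
$X{\left(E,O \right)} = 28$ ($X{\left(E,O \right)} = 2 \cdot 14 = 28$)
$\frac{J{\left(83,-44 \right)}}{X{\left(-58,-162 \right)}} + \frac{L}{45109} = - \frac{219}{28} + \frac{i \sqrt{31318}}{45109}$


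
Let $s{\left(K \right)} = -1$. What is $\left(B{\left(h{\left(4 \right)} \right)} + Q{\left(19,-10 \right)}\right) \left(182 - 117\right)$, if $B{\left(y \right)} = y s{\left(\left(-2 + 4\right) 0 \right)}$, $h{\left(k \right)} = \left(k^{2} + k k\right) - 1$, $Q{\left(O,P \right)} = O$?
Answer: $-780$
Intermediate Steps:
$h{\left(k \right)} = -1 + 2 k^{2}$ ($h{\left(k \right)} = \left(k^{2} + k^{2}\right) - 1 = 2 k^{2} - 1 = -1 + 2 k^{2}$)
$B{\left(y \right)} = - y$ ($B{\left(y \right)} = y \left(-1\right) = - y$)
$\left(B{\left(h{\left(4 \right)} \right)} + Q{\left(19,-10 \right)}\right) \left(182 - 117\right) = \left(- (-1 + 2 \cdot 4^{2}) + 19\right) \left(182 - 117\right) = \left(- (-1 + 2 \cdot 16) + 19\right) 65 = \left(- (-1 + 32) + 19\right) 65 = \left(\left(-1\right) 31 + 19\right) 65 = \left(-31 + 19\right) 65 = \left(-12\right) 65 = -780$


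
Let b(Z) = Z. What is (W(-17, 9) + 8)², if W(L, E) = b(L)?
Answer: 81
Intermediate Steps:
W(L, E) = L
(W(-17, 9) + 8)² = (-17 + 8)² = (-9)² = 81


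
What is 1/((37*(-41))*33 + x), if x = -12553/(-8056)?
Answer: -8056/403278863 ≈ -1.9976e-5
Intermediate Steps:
x = 12553/8056 (x = -12553*(-1/8056) = 12553/8056 ≈ 1.5582)
1/((37*(-41))*33 + x) = 1/((37*(-41))*33 + 12553/8056) = 1/(-1517*33 + 12553/8056) = 1/(-50061 + 12553/8056) = 1/(-403278863/8056) = -8056/403278863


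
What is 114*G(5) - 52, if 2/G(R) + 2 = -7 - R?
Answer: -478/7 ≈ -68.286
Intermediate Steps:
G(R) = 2/(-9 - R) (G(R) = 2/(-2 + (-7 - R)) = 2/(-9 - R))
114*G(5) - 52 = 114*(-2/(9 + 5)) - 52 = 114*(-2/14) - 52 = 114*(-2*1/14) - 52 = 114*(-⅐) - 52 = -114/7 - 52 = -478/7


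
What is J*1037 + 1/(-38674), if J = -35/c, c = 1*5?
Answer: -280734567/38674 ≈ -7259.0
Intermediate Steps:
c = 5
J = -7 (J = -35/5 = -35*⅕ = -7)
J*1037 + 1/(-38674) = -7*1037 + 1/(-38674) = -7259 - 1/38674 = -280734567/38674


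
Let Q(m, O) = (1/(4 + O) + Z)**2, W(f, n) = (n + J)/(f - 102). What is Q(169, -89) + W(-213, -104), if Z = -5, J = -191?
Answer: 11859263/455175 ≈ 26.054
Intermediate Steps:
W(f, n) = (-191 + n)/(-102 + f) (W(f, n) = (n - 191)/(f - 102) = (-191 + n)/(-102 + f))
Q(m, O) = (-5 + 1/(4 + O))**2 (Q(m, O) = (1/(4 + O) - 5)**2 = (-5 + 1/(4 + O))**2)
Q(169, -89) + W(-213, -104) = (19 + 5*(-89))**2/(4 - 89)**2 + (-191 - 104)/(-102 - 213) = (19 - 445)**2/(-85)**2 - 295/(-315) = (1/7225)*(-426)**2 - 1/315*(-295) = (1/7225)*181476 + 59/63 = 181476/7225 + 59/63 = 11859263/455175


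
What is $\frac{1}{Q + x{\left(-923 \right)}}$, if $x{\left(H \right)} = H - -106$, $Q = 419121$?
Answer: $\frac{1}{418304} \approx 2.3906 \cdot 10^{-6}$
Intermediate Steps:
$x{\left(H \right)} = 106 + H$ ($x{\left(H \right)} = H + 106 = 106 + H$)
$\frac{1}{Q + x{\left(-923 \right)}} = \frac{1}{419121 + \left(106 - 923\right)} = \frac{1}{419121 - 817} = \frac{1}{418304}$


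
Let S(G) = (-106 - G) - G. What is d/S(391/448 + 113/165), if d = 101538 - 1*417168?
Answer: 11665684800/4032899 ≈ 2892.6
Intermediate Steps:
d = -315630 (d = 101538 - 417168 = -315630)
S(G) = -106 - 2*G
d/S(391/448 + 113/165) = -315630/(-106 - 2*(391/448 + 113/165)) = -315630/(-106 - 2*115139/73920) = -315630/(-106 - 115139/36960) = -315630/(-4032899/36960) = -315630*(-36960/4032899) = 11665684800/4032899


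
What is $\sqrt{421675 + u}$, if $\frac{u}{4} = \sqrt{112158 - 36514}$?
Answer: $\sqrt{421675 + 8 \sqrt{18911}} \approx 650.21$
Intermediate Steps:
$u = 8 \sqrt{18911}$ ($u = 4 \sqrt{112158 - 36514} = 4 \sqrt{75644} = 4 \cdot 2 \sqrt{18911} = 8 \sqrt{18911} \approx 1100.1$)
$\sqrt{421675 + u} = \sqrt{421675 + 8 \sqrt{18911}}$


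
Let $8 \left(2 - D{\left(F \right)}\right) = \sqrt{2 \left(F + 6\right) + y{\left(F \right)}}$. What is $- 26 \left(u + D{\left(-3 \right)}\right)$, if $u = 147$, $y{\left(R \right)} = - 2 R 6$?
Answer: $-3874 + \frac{13 \sqrt{42}}{4} \approx -3852.9$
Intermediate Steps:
$y{\left(R \right)} = - 12 R$
$D{\left(F \right)} = 2 - \frac{\sqrt{12 - 10 F}}{8}$ ($D{\left(F \right)} = 2 - \frac{\sqrt{2 \left(F + 6\right) - 12 F}}{8} = 2 - \frac{\sqrt{2 \left(6 + F\right) - 12 F}}{8} = 2 - \frac{\sqrt{\left(12 + 2 F\right) - 12 F}}{8} = 2 - \frac{\sqrt{12 - 10 F}}{8}$)
$- 26 \left(u + D{\left(-3 \right)}\right) = - 26 \left(147 + \left(2 - \frac{\sqrt{12 - -30}}{8}\right)\right) = - 26 \left(147 + \left(2 - \frac{\sqrt{12 + 30}}{8}\right)\right) = - 26 \left(147 + \left(2 - \frac{\sqrt{42}}{8}\right)\right) = - 26 \left(149 - \frac{\sqrt{42}}{8}\right) = -3874 + \frac{13 \sqrt{42}}{4}$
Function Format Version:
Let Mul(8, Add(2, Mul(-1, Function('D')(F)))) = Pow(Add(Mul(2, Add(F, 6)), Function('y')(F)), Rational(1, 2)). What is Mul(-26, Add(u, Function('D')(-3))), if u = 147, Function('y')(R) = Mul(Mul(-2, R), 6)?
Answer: Add(-3874, Mul(Rational(13, 4), Pow(42, Rational(1, 2)))) ≈ -3852.9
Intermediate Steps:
Function('y')(R) = Mul(-12, R)
Function('D')(F) = Add(2, Mul(Rational(-1, 8), Pow(Add(12, Mul(-10, F)), Rational(1, 2)))) (Function('D')(F) = Add(2, Mul(Rational(-1, 8), Pow(Add(Mul(2, Add(F, 6)), Mul(-12, F)), Rational(1, 2)))) = Add(2, Mul(Rational(-1, 8), Pow(Add(Mul(2, Add(6, F)), Mul(-12, F)), Rational(1, 2)))) = Add(2, Mul(Rational(-1, 8), Pow(Add(Add(12, Mul(2, F)), Mul(-12, F)), Rational(1, 2)))) = Add(2, Mul(Rational(-1, 8), Pow(Add(12, Mul(-10, F)), Rational(1, 2)))))
Mul(-26, Add(u, Function('D')(-3))) = Mul(-26, Add(147, Add(2, Mul(Rational(-1, 8), Pow(Add(12, Mul(-10, -3)), Rational(1, 2)))))) = Mul(-26, Add(147, Add(2, Mul(Rational(-1, 8), Pow(Add(12, 30), Rational(1, 2)))))) = Mul(-26, Add(147, Add(2, Mul(Rational(-1, 8), Pow(42, Rational(1, 2)))))) = Mul(-26, Add(149, Mul(Rational(-1, 8), Pow(42, Rational(1, 2))))) = Add(-3874, Mul(Rational(13, 4), Pow(42, Rational(1, 2))))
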